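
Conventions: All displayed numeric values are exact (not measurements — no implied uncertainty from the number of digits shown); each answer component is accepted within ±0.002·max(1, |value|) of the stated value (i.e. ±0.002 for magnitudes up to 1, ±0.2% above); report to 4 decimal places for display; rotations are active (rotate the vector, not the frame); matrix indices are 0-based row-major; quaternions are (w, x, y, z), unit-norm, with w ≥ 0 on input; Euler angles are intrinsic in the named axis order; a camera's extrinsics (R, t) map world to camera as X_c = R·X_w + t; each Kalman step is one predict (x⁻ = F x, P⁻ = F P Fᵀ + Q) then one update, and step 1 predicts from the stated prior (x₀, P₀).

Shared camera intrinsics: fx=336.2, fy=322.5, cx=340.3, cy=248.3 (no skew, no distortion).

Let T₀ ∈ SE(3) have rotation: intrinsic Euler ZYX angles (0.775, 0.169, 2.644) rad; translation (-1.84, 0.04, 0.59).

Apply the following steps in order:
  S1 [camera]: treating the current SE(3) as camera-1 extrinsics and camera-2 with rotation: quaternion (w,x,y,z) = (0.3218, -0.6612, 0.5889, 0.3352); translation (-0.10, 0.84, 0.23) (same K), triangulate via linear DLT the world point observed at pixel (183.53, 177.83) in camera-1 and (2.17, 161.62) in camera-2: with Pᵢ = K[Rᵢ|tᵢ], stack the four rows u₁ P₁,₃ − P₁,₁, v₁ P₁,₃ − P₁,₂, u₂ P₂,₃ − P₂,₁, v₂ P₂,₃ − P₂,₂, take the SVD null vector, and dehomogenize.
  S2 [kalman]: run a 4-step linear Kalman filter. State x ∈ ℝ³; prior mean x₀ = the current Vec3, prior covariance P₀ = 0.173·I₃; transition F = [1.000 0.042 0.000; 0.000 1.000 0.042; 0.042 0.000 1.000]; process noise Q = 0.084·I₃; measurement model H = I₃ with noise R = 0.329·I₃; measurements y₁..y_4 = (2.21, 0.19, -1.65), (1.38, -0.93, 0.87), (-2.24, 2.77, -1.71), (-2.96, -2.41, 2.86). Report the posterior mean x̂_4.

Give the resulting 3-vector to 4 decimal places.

result = (-1.3278, -0.2365, 0.3996)

after S1 (triangulate): (-0.7891, 1.9215, -1.9680)
after S2 (kf_track): (-1.3278, -0.2365, 0.3996)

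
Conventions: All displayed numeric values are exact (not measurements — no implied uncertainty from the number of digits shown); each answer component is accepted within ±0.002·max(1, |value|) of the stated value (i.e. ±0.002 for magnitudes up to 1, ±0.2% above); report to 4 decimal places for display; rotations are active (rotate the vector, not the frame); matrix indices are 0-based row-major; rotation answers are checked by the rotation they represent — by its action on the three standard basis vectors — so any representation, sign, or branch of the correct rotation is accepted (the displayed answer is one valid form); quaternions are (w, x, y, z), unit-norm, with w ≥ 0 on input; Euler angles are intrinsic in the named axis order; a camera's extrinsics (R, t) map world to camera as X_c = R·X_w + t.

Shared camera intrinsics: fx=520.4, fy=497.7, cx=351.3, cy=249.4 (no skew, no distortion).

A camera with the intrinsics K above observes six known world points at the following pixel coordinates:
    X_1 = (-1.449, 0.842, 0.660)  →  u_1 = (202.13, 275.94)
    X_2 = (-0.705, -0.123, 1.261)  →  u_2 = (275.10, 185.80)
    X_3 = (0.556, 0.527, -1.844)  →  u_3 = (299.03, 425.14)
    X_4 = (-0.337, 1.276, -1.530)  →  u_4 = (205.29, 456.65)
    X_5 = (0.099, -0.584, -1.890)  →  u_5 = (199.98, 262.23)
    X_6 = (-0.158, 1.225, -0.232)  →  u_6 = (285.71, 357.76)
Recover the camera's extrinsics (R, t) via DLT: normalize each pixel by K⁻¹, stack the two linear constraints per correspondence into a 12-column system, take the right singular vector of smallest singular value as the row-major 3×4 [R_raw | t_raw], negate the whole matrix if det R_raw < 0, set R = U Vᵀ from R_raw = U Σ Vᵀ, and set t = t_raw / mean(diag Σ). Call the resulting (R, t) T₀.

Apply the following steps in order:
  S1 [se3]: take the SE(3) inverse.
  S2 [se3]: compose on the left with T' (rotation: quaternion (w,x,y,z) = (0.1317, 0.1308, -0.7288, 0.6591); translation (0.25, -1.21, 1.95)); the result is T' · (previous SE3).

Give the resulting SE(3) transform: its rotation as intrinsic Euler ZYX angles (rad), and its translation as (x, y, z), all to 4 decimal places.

source (pnp_recover): camera pose = R=[0.9744 0.0291 0.2231; 0.0601 0.9219 -0.3827; -0.2168 0.3863 0.8965], t=(-0.4600, -0.1200, 4.7003)
after S1 (invert_se3): R=[0.9744 0.0601 -0.2168; 0.0291 0.9219 0.3863; 0.2231 -0.3827 0.8965], t=(1.4747, -1.6917, -4.1572)
after S2 (compose_se3): R=[-0.9222 -0.3843 0.0437; -0.2358 0.4692 -0.8510; 0.3066 -0.7951 -0.5233], t=(-0.4256, 2.7378, 4.4555)

rotation (euler_zyx) = (-2.8912, -0.3116, -2.1529), translation = (-0.4256, 2.7378, 4.4555)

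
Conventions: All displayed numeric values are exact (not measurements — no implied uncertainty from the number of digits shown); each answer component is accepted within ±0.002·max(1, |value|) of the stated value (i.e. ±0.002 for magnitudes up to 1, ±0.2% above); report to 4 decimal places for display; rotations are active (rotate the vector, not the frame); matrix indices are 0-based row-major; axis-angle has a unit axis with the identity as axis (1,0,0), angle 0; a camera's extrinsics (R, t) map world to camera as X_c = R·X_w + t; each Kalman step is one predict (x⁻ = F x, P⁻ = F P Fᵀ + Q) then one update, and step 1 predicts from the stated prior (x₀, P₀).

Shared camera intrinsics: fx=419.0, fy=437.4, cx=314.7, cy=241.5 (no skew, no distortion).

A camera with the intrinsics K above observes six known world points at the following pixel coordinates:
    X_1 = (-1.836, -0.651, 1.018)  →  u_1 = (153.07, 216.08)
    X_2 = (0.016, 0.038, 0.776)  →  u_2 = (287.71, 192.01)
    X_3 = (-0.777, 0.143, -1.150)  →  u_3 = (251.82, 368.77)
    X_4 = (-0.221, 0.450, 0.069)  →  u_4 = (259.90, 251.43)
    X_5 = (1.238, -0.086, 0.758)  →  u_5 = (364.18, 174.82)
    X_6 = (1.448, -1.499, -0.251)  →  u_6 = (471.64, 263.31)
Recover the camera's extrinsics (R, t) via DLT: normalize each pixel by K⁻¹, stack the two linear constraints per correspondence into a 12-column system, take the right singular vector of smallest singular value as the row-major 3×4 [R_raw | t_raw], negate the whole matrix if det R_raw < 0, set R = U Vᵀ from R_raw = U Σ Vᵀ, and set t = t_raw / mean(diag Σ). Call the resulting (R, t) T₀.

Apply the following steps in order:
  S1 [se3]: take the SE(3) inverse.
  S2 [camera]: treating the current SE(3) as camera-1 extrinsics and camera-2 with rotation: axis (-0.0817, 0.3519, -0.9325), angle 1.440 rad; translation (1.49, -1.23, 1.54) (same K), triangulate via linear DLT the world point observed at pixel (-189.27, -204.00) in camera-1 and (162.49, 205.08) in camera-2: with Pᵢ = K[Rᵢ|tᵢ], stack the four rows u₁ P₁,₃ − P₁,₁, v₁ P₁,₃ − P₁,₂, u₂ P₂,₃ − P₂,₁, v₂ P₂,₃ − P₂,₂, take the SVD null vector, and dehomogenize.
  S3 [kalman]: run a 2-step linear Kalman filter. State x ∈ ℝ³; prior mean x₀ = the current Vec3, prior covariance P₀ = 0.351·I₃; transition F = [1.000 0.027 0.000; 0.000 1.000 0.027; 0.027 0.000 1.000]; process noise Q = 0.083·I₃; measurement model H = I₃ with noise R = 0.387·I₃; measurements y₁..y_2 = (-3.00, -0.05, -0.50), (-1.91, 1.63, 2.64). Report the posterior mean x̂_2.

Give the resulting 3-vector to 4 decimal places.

source (pnp_recover): camera pose = R=[0.7326 -0.6720 -0.1083; -0.2719 -0.1431 -0.9516; 0.6240 0.7266 -0.2875], t=(-0.2200, 0.1900, 5.1205)
after S1 (invert_se3): R=[0.7326 -0.2719 0.6240; -0.6720 -0.1431 0.7266; -0.1083 -0.9516 -0.2875], t=(-2.9826, -3.8410, 1.6294)
after S2 (triangulate): (-1.2969, -1.5014, -1.1602)
after S3 (kf_track): (-2.0525, 0.2744, 0.6337)

result = (-2.0525, 0.2744, 0.6337)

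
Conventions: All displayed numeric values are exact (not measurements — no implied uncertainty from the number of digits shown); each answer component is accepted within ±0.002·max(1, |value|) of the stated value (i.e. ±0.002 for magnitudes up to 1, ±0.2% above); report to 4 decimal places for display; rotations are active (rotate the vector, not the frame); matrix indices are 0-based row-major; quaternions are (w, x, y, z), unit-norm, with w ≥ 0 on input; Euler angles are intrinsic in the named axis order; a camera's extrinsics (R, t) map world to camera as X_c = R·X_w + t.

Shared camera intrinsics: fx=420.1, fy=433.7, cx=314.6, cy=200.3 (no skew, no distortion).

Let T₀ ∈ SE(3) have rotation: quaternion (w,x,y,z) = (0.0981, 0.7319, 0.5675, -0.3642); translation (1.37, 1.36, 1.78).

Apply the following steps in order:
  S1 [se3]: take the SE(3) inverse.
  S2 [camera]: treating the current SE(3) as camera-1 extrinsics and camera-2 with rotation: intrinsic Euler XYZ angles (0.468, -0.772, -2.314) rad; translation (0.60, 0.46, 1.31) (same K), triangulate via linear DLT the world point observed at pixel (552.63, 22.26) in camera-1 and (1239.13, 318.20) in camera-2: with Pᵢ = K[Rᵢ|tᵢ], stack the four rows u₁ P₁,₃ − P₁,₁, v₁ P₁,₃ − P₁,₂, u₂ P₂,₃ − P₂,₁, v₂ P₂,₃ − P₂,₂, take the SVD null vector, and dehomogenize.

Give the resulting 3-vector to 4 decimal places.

after S1 (invert_se3): R=[0.0906 0.7593 -0.6445; 0.9022 -0.3366 -0.2698; -0.4218 -0.5570 -0.7155], t=(-0.0096, -0.2979, 2.6088)
after S2 (triangulate): (-1.2558, 1.4005, -1.6578)

result = (-1.2558, 1.4005, -1.6578)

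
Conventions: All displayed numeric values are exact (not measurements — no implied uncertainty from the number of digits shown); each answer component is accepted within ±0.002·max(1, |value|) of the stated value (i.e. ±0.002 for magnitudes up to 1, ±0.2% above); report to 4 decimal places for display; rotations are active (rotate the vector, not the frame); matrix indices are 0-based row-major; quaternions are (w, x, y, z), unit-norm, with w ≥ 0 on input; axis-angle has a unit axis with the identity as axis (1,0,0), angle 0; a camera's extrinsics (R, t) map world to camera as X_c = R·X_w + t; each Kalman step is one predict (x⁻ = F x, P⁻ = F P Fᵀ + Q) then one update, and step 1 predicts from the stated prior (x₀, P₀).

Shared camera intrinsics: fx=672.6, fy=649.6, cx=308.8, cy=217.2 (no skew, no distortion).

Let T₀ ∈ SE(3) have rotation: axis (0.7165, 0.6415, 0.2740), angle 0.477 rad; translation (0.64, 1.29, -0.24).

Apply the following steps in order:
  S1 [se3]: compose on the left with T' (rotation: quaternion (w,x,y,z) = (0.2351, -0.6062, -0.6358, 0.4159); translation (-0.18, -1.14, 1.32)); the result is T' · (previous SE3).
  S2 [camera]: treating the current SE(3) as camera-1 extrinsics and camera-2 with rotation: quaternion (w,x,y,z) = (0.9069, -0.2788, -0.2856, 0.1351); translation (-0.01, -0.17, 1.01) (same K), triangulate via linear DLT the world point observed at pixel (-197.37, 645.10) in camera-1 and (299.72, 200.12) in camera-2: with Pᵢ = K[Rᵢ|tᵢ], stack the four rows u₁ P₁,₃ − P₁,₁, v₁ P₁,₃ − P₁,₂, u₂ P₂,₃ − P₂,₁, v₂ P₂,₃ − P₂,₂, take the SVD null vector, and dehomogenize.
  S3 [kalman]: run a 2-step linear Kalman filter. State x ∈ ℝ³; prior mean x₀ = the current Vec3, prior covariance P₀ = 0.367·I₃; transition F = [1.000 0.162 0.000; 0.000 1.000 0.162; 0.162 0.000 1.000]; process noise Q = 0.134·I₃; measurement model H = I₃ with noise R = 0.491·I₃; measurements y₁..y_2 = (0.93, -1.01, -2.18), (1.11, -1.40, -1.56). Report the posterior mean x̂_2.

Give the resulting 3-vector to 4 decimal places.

result = (0.7101, -1.1716, -0.9315)

after S1 (compose_se3): R=[0.1748 0.2690 -0.9471; 0.9661 -0.2326 0.1122; -0.1901 -0.9346 -0.3006], t=(0.6561, -0.5674, 0.2691)
after S2 (triangulate): (0.6501, -0.7354, 1.0215)
after S3 (kf_track): (0.7101, -1.1716, -0.9315)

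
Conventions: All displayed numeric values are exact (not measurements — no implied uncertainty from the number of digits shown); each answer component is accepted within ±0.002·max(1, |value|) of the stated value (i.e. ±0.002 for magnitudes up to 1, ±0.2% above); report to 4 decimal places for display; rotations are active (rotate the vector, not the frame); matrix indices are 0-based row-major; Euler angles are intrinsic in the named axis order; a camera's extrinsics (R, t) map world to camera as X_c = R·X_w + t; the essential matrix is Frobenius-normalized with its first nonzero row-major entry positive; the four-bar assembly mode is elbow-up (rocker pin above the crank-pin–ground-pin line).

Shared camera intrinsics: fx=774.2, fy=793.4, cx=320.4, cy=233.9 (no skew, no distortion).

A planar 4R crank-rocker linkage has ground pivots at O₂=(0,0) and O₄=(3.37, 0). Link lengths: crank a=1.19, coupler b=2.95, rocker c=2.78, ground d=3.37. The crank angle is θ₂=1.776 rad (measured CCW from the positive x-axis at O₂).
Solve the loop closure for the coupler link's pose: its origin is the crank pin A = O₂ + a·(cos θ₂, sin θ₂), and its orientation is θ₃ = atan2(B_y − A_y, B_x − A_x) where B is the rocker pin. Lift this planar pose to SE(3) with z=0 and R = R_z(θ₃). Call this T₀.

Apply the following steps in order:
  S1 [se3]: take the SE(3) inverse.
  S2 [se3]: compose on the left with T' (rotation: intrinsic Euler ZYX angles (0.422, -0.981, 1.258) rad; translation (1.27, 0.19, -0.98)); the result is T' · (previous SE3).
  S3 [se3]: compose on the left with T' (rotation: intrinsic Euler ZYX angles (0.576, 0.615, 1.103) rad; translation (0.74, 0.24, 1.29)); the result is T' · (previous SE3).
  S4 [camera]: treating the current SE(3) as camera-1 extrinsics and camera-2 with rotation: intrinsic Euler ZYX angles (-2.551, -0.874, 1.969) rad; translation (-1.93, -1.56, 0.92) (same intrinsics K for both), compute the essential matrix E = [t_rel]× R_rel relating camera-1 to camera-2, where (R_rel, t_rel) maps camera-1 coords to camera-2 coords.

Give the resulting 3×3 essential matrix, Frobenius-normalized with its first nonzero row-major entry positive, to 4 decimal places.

source (fourbar_fk): coupler pose = R=[0.8768 -0.4809 0.0000; 0.4809 0.8768 0.0000; 0.0000 0.0000 1.0000], t=(-0.2425, 1.1650, 0.0000)
after S1 (invert_se3): R=[0.8768 0.4809 0.0000; -0.4809 0.8768 0.0000; 0.0000 0.0000 1.0000], t=(-0.3477, -1.1381, 0.0000)
after S2 (compose_se3): R=[0.8524 -0.4990 0.1564; 0.2205 0.0717 -0.9727; 0.4741 0.8637 0.1712], t=(2.0580, 0.1599, -1.8712)
after S3 (compose_se3): R=[0.9589 0.2799 0.0465; 0.2367 -0.6988 -0.6750; -0.1564 0.6583 -0.7364], t=(0.8615, 2.3964, -0.4700)
after S4 (essential): [0.3555 0.1782 0.1517; 0.4119 -0.0100 0.4368; 0.2299 0.5113 -0.3796]

matrix = [0.3555 0.1782 0.1517; 0.4119 -0.0100 0.4368; 0.2299 0.5113 -0.3796]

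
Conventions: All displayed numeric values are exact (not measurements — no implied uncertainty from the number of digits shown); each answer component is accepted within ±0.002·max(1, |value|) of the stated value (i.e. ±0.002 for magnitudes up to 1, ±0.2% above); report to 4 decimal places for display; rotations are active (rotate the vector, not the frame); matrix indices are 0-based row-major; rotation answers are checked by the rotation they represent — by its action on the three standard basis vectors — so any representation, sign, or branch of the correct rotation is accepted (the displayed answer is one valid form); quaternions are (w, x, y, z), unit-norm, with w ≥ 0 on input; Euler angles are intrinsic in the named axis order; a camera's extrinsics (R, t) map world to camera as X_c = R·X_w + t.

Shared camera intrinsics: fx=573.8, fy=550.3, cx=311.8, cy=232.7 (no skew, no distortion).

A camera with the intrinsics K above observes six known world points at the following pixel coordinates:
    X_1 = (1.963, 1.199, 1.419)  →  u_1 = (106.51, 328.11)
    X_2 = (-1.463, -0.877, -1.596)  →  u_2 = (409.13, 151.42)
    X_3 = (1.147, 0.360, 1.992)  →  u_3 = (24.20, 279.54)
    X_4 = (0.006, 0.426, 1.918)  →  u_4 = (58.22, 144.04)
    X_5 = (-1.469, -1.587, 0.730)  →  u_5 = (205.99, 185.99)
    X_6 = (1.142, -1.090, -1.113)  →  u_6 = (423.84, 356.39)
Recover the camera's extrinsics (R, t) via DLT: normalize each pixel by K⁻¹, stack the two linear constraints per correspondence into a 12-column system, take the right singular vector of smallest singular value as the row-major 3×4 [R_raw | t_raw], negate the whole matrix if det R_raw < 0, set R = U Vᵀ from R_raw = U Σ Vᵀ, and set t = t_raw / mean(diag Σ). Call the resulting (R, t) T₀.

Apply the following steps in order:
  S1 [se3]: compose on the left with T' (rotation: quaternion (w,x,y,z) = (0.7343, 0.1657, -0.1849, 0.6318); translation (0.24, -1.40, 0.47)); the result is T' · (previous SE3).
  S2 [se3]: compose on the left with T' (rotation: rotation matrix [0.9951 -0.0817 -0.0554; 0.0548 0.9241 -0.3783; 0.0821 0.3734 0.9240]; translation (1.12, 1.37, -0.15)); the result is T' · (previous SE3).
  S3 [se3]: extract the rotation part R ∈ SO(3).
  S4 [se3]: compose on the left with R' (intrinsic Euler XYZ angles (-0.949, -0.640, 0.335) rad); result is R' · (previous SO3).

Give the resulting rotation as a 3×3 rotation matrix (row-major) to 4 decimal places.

source (pnp_recover): camera pose = R=[0.1491 0.1941 -0.9696; 0.7883 -0.6153 -0.0020; -0.5969 -0.7640 -0.2448], t=(-0.0100, -0.3900, 4.8402)
after S1 (compose_se3): R=[-0.7228 0.6820 -0.1121; 0.5296 0.4424 -0.7237; -0.4440 -0.5824 -0.6809], t=(0.3235, -3.7746, 4.7049)
after S2 (compose_se3): R=[-0.7379 0.6748 -0.0147; 0.6178 0.6665 -0.4173; -0.2718 -0.3170 -0.9086], t=(1.4897, -3.8801, 2.8145)
after S3 (rot_of_se3): [-0.7379 0.6748 -0.0147; 0.6178 0.6665 -0.4173; -0.2718 -0.3170 -0.9086]
after S4 (compose_so3): [-0.5595 0.5247 0.6416; -0.4156 0.4921 -0.7649; -0.7171 -0.6946 -0.0573]

rotation (matrix) = ((-0.5595, 0.5247, 0.6416), (-0.4156, 0.4921, -0.7649), (-0.7171, -0.6946, -0.0573))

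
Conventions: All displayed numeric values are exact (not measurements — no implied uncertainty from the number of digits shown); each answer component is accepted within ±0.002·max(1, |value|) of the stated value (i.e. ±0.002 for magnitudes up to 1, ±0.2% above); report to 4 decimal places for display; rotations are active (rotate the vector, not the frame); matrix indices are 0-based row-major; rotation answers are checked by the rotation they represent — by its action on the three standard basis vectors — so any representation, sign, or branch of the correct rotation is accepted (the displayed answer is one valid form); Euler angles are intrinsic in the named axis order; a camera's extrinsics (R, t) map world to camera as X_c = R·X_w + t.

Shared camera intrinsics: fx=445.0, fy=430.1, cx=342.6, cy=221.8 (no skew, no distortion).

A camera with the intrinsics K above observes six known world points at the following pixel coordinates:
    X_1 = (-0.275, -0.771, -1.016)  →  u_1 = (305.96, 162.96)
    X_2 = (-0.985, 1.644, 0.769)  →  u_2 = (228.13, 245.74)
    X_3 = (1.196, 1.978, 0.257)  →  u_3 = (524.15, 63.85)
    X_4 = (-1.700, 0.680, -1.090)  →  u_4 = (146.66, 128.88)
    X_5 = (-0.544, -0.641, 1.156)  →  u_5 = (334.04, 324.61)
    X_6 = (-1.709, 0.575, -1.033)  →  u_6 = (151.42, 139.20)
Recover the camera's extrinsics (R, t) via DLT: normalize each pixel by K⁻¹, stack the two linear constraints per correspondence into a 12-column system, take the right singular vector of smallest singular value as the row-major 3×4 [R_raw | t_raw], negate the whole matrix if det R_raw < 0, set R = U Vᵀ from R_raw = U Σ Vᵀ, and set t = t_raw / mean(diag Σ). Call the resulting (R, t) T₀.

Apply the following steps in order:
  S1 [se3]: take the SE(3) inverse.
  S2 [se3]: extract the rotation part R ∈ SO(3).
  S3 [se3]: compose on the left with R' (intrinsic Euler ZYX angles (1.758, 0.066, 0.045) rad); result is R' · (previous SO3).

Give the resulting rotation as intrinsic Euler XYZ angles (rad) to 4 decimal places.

source (pnp_recover): camera pose = R=[0.9535 -0.0474 0.2976; -0.2949 -0.3499 0.8892; 0.0619 -0.9356 -0.3476], t=(0.0501, -0.2402, 4.7395)
after S1 (invert_se3): R=[0.9535 -0.2949 0.0619; -0.0474 -0.3499 -0.9356; 0.2976 0.8892 -0.3476], t=(-0.4122, 4.3526, 1.8461)
after S2 (rot_of_se3): [0.9535 -0.2949 0.0619; -0.0474 -0.3499 -0.9356; 0.2976 0.8892 -0.3476]
after S3 (compose_so3): [-0.1210 0.4268 0.8962; 0.9653 -0.1601 0.2065; 0.2316 0.8901 -0.3926]

rotation (euler_xyz) = (-2.6573, 1.1112, -1.8471)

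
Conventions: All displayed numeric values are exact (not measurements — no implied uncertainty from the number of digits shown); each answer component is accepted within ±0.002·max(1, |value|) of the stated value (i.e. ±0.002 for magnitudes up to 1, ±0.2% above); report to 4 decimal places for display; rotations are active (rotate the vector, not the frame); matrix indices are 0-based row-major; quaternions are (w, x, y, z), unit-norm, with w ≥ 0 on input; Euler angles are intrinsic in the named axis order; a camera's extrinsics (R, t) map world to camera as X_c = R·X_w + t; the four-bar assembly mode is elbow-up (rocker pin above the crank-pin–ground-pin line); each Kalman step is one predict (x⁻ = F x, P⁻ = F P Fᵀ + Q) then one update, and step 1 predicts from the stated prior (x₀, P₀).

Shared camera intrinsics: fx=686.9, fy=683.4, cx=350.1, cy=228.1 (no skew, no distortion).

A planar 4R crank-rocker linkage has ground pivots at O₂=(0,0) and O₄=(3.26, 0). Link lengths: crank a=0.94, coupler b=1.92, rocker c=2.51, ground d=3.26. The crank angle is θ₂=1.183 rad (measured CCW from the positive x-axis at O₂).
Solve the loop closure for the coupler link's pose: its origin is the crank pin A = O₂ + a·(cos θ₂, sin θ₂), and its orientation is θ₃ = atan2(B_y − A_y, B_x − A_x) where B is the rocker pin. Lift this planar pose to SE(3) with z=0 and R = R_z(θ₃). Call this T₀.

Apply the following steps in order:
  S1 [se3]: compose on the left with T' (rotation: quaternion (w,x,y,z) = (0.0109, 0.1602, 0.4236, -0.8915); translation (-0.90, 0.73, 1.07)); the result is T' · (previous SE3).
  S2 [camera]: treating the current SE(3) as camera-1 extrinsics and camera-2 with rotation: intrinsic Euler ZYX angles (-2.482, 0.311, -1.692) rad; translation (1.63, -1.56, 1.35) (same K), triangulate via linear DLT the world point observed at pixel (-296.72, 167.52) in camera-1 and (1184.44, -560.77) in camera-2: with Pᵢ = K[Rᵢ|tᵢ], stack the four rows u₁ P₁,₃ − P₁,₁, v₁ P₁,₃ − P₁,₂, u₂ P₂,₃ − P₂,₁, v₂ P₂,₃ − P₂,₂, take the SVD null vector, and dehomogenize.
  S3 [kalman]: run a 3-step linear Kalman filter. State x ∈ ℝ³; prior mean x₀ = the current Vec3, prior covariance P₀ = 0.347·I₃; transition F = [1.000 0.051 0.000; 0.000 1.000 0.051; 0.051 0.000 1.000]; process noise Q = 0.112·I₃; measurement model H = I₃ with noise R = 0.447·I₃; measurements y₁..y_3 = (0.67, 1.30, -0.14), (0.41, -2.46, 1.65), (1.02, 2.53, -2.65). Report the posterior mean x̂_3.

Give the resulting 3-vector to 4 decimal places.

result = (0.4901, 0.4695, -0.3647)

source (fourbar_fk): coupler pose = R=[0.7781 -0.6281 0.0000; 0.6281 0.7781 0.0000; 0.0000 0.0000 1.0000], t=(0.3555, 0.8702, 0.0000)
after S1 (compose_se3): R=[-0.6405 0.7165 -0.2764; -0.3121 -0.5717 -0.7588; -0.7017 -0.3998 0.5898], t=(-1.1021, 0.2136, 0.3110)
after S2 (triangulate): (-0.5684, -1.0933, 1.5821)
after S3 (kf_track): (0.4901, 0.4695, -0.3647)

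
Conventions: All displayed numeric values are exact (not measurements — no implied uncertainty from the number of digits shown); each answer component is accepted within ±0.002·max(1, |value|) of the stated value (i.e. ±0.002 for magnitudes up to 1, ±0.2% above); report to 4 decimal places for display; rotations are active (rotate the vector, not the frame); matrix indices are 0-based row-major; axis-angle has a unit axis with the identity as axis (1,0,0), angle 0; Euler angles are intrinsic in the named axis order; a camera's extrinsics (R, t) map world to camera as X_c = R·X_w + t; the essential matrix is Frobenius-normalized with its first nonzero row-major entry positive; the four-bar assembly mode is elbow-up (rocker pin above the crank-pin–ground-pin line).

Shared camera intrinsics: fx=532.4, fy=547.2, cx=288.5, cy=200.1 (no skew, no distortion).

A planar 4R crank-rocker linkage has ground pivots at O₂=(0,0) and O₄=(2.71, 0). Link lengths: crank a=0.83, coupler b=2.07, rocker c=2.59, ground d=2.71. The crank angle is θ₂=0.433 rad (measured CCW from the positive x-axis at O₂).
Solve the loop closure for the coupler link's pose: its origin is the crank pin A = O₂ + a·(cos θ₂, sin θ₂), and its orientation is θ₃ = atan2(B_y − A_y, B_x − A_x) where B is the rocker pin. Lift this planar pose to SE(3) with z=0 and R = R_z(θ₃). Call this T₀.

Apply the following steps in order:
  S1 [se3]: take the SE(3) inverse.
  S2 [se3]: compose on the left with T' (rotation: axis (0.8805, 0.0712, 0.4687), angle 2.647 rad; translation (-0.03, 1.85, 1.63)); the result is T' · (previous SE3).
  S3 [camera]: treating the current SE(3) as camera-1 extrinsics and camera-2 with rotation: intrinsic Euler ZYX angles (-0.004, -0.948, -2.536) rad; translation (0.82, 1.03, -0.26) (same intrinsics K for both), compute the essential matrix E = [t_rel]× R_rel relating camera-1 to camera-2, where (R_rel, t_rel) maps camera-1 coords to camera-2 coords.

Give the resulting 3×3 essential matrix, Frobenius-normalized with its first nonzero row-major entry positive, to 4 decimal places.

matrix = [0.1815 -0.5227 0.3877; 0.1828 0.2744 -0.0511; 0.5831 0.2382 0.1883]

source (fourbar_fk): coupler pose = R=[0.3548 -0.9349 0.0000; 0.9349 0.3548 0.0000; 0.0000 0.0000 1.0000], t=(0.7534, 0.3483, 0.0000)
after S1 (invert_se3): R=[0.3548 0.9349 0.0000; -0.9349 0.3548 -0.0000; 0.0000 0.0000 1.0000], t=(-0.5929, 0.5808, 0.0000)
after S2 (compose_se3): R=[0.3027 0.5028 0.8097; 0.9348 0.0092 -0.3552; -0.1860 0.8644 -0.4672], t=(-0.4331, 1.1425, 1.4691)
after S3 (essential): [0.1815 -0.5227 0.3877; 0.1828 0.2744 -0.0511; 0.5831 0.2382 0.1883]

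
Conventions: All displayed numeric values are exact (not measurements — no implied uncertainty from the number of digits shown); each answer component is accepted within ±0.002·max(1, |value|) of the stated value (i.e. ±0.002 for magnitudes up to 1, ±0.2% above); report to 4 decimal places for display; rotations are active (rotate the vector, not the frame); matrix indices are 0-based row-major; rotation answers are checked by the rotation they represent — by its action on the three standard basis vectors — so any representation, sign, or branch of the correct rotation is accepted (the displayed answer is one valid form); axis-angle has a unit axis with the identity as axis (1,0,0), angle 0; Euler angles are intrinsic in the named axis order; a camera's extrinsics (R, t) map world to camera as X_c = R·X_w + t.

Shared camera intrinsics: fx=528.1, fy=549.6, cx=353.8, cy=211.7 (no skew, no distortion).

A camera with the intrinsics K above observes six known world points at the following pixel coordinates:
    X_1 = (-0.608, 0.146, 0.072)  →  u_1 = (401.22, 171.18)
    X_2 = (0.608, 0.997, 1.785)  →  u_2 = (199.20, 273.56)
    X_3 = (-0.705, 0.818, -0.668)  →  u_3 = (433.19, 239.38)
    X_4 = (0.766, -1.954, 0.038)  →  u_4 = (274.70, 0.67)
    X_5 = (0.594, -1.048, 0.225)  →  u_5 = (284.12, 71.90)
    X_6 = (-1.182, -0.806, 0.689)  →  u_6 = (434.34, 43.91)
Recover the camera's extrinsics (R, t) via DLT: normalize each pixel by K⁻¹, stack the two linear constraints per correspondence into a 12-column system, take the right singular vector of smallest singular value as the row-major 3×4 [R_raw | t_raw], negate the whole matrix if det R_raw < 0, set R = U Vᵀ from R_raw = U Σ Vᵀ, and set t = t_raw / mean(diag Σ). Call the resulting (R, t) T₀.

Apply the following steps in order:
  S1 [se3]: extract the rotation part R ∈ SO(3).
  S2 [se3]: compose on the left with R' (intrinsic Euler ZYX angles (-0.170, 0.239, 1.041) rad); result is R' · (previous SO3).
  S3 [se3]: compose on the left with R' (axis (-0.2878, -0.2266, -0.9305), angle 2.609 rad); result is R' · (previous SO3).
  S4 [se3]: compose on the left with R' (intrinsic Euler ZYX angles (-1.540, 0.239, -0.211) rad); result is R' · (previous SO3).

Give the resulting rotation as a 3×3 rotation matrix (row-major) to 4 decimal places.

rotation (matrix) = ((0.6229, 0.1044, -0.7753), (-0.6041, -0.5655, -0.5615), (-0.4970, 0.8181, -0.2892))

source (pnp_recover): camera pose = R=[-0.9235 0.0691 -0.3772; 0.0968 0.9938 -0.0551; 0.3711 -0.0874 -0.9245], t=(-0.0600, -0.4800, 5.7006)
after S1 (rot_of_se3): [-0.9235 0.0691 -0.3772; 0.0968 0.9938 -0.0551; 0.3711 -0.0874 -0.9245]
after S2 (compose_so3): [-0.8670 0.3536 -0.3511; -0.1264 0.5254 0.8414; 0.4820 0.7739 -0.4108]
after S3 (compose_so3): [0.7230 0.3586 0.5905; 0.6608 -0.1097 -0.7425; -0.2015 0.9270 -0.3163]
after S4 (compose_so3): [0.6229 0.1044 -0.7753; -0.6041 -0.5655 -0.5615; -0.4970 0.8181 -0.2892]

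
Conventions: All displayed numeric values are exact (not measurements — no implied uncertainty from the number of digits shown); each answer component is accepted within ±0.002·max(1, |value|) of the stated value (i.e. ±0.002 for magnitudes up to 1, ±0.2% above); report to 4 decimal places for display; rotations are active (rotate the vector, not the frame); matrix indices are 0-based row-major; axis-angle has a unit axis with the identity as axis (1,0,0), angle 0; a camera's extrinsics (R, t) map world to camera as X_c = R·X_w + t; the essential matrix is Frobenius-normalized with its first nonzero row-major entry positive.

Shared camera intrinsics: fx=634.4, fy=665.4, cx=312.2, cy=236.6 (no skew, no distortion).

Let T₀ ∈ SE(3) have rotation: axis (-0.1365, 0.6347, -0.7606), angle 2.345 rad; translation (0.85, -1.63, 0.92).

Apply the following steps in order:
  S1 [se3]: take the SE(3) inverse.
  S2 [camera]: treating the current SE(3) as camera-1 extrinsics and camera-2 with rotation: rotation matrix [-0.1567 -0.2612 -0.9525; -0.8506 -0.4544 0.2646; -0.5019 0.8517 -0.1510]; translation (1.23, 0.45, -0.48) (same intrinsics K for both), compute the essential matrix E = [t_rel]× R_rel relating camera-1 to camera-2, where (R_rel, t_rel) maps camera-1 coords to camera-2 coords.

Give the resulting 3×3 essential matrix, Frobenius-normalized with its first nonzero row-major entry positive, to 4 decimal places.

matrix = [0.4910 -0.3912 -0.2745; -0.3243 -0.5239 0.2888; 0.0356 -0.2570 0.0115]

after S1 (invert_se3): R=[-0.6675 -0.6910 -0.2774; 0.3966 -0.0146 -0.9179; 0.6302 -0.7227 0.2838], t=(-0.3038, 0.4835, -1.9748)
after S2 (essential): [0.4910 -0.3912 -0.2745; -0.3243 -0.5239 0.2888; 0.0356 -0.2570 0.0115]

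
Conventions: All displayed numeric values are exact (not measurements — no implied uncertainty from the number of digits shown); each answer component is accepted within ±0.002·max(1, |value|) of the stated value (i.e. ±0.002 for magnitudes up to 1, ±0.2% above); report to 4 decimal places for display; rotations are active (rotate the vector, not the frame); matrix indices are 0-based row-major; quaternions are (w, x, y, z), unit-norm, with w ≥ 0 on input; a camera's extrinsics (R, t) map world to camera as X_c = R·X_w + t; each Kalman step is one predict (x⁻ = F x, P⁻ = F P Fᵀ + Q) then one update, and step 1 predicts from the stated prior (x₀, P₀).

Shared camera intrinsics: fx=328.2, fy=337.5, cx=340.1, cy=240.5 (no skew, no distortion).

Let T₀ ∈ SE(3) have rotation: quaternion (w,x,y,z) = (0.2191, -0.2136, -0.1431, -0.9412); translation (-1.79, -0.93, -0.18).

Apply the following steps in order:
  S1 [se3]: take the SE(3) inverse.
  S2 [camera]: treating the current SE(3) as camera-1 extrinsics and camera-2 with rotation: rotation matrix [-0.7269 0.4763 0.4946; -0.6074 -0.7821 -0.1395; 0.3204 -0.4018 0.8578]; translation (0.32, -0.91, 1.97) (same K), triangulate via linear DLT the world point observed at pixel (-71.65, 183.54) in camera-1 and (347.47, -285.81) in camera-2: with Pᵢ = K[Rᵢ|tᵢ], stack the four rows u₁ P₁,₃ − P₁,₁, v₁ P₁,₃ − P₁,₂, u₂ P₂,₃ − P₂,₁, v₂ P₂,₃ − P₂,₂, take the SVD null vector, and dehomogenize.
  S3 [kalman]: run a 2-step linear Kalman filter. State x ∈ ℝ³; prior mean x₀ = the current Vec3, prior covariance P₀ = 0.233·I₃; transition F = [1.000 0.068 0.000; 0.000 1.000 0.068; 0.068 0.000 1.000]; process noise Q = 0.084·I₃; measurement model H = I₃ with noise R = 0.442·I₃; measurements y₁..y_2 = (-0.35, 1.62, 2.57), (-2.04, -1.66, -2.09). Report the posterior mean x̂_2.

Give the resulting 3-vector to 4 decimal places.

after S1 (invert_se3): R=[-0.8127 -0.3513 0.4648; 0.4736 -0.8630 0.1758; 0.3394 0.3630 0.8678], t=(-1.6979, 0.0767, 1.1013)
after S2 (triangulate): (1.9822, 1.8698, 0.5720)
after S3 (kf_track): (-0.1246, 0.4328, 0.0524)

result = (-0.1246, 0.4328, 0.0524)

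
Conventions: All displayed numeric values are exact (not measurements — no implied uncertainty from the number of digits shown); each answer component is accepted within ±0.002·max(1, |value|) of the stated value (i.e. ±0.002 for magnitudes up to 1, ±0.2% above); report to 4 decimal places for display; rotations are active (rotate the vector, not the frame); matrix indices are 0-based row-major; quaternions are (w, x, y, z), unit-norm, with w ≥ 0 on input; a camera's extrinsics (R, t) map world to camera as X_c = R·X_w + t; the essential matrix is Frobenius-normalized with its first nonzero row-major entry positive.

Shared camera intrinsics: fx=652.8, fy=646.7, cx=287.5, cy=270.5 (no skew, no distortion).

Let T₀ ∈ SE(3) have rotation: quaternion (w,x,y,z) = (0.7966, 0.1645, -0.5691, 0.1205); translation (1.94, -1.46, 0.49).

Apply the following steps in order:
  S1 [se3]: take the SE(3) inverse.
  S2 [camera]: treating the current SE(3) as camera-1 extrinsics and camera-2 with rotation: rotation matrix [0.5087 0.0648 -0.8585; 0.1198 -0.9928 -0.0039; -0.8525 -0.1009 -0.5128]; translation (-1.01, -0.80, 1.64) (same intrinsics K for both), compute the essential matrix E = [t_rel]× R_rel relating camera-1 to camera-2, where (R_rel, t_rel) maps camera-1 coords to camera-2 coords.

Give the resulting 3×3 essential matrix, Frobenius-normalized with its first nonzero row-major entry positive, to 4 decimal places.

after S1 (invert_se3): R=[0.3232 0.0047 0.9463; -0.3792 0.9168 0.1249; -0.8670 -0.3992 0.2981], t=(-1.0838, 2.0130, 0.9531)
after S2 (essential): [0.4538 -0.0231 -0.3989; 0.2271 -0.0805 -0.2878; -0.3770 -0.4948 -0.3264]

matrix = [0.4538 -0.0231 -0.3989; 0.2271 -0.0805 -0.2878; -0.3770 -0.4948 -0.3264]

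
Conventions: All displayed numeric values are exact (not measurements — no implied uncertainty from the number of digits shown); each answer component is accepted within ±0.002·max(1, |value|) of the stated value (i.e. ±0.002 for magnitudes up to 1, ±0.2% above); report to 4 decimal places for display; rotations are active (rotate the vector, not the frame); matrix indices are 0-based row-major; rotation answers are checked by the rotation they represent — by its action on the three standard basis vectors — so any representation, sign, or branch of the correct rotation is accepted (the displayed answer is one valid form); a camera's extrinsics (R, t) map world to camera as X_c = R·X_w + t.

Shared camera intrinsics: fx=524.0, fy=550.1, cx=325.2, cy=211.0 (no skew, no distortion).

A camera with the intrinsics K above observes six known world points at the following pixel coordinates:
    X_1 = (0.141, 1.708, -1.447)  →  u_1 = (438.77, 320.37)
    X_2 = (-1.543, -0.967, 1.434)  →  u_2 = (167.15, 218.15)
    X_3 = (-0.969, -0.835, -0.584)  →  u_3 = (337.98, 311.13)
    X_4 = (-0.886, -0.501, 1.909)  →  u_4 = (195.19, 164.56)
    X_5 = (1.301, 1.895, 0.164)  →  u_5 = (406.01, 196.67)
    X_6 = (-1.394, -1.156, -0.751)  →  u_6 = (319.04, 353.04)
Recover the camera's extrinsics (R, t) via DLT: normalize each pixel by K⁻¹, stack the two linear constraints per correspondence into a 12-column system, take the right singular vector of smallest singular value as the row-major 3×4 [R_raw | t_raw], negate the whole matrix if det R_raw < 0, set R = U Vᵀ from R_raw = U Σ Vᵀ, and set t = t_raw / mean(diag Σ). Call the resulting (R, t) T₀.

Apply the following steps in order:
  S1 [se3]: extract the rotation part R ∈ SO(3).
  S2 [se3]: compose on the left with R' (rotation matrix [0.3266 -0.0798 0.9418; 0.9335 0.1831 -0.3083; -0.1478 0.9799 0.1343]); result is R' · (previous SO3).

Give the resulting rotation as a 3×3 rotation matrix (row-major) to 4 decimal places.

source (pnp_recover): camera pose = R=[0.6839 0.0704 -0.7262; -0.7060 0.3147 -0.6344; 0.1839 0.9466 0.2650], t=(0.4298, 0.1999, 6.5677)
after S1 (rot_of_se3): [0.6839 0.0704 -0.7262; -0.7060 0.3147 -0.6344; 0.1839 0.9466 0.2650]
after S2 (compose_so3): [0.4529 0.8893 0.0630; 0.4525 -0.1684 -0.8757; -0.7682 0.4251 -0.4787]

rotation (matrix) = ((0.4529, 0.8893, 0.0630), (0.4525, -0.1684, -0.8757), (-0.7682, 0.4251, -0.4787))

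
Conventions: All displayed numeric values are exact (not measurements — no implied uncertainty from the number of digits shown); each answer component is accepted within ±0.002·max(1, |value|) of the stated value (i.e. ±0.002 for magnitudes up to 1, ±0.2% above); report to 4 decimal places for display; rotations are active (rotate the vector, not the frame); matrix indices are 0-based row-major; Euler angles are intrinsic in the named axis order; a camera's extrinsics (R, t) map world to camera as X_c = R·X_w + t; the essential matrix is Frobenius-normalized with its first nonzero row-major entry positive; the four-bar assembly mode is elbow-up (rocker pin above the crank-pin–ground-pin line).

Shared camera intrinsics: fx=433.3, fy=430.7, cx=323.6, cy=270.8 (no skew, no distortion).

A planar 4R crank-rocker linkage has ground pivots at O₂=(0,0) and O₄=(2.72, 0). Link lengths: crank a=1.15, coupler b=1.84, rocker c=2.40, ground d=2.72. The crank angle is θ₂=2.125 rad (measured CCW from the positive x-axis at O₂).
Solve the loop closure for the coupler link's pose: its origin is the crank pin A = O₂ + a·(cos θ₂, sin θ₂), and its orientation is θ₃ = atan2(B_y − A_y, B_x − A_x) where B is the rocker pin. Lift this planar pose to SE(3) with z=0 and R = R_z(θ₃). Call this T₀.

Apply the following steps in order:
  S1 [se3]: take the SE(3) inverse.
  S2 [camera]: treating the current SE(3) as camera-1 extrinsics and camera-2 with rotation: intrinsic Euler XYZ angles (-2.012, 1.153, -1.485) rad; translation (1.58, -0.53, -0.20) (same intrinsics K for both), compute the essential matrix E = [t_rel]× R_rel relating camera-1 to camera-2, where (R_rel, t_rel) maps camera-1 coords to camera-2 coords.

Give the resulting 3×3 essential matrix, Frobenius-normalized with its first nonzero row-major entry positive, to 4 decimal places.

matrix = [0.4335 0.0726 -0.1227; 0.5543 -0.0115 0.0229; -0.0688 0.3473 -0.5987]

source (fourbar_fk): coupler pose = R=[0.9098 -0.4151 0.0000; 0.4151 0.9098 0.0000; 0.0000 0.0000 1.0000], t=(-0.6052, 0.9779, 0.0000)
after S1 (invert_se3): R=[0.9098 0.4151 0.0000; -0.4151 0.9098 0.0000; 0.0000 0.0000 1.0000], t=(0.1447, -1.1409, 0.0000)
after S2 (essential): [0.4335 0.0726 -0.1227; 0.5543 -0.0115 0.0229; -0.0688 0.3473 -0.5987]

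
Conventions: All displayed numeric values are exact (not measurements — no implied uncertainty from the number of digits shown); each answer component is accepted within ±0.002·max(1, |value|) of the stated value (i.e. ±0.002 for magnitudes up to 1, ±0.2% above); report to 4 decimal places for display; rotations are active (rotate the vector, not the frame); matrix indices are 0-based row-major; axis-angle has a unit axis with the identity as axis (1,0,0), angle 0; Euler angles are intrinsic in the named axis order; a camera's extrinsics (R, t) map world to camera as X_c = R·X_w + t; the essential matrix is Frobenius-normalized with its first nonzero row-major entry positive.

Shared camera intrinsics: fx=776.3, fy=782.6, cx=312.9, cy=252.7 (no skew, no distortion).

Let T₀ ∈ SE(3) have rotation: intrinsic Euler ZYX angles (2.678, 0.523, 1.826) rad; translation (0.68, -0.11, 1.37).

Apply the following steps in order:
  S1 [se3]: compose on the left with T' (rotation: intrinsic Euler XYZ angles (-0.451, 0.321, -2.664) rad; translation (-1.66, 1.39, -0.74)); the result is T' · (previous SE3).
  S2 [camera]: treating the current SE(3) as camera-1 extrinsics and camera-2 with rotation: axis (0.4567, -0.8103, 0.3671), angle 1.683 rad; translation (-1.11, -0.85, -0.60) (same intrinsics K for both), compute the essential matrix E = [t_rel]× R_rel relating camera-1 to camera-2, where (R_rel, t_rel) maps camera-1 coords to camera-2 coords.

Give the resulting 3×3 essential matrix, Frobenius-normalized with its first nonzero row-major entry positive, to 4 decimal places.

after S1 (compose_se3): R=[0.6644 0.7264 -0.1758; -0.3148 0.0587 -0.9473; -0.6778 0.6848 0.2677], t=(-1.8488, 1.8533, 0.7095)
after S2 (essential): [0.4640 0.2079 -0.0894; -0.2078 -0.0370 0.5915; 0.3906 0.2205 0.3713]

matrix = [0.4640 0.2079 -0.0894; -0.2078 -0.0370 0.5915; 0.3906 0.2205 0.3713]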